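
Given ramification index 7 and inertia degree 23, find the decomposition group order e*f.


|D_P| = e * f
= 7 * 23
= 161

161


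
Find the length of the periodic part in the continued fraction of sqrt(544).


Run the CF algorithm for sqrt(544).
a_0 = floor(sqrt(544)) = 23; set m_0=0, q_0=1.
Recurrence: m' = q*a - m,  q' = (d - m'^2)/q,  a' = floor((a_0 + m')/q').
  step 1: m=23, q=15, a=3
  step 2: m=22, q=4, a=11
  step 3: m=22, q=15, a=3
  step 4: m=23, q=1, a=46
a_4 = 2*a_0 = 46, so the period closes here.
sqrt(544) = [23; 3, 11, 3, 46]
Period length = 4

4


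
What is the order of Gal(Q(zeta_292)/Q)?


|Gal(Q(zeta_292)/Q)| = phi(292)
= 144

144


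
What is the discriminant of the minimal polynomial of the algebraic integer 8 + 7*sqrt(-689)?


The element 8 + 7*sqrt(-689) has minimal polynomial:
x^2 - 16*x + 33825
Discriminant = (-16)^2 - 4*(33825)
= 256 - 135300
= -135044

-135044


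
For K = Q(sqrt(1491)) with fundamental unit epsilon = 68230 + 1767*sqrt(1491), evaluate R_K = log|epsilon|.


epsilon = 68230 + 1767*sqrt(1491)
= 136460.0000
R = ln(136460.0000)
= 11.8238

11.8238


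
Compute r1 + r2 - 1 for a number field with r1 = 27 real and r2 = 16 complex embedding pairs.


By Dirichlet's unit theorem:
rank = r1 + r2 - 1
= 27 + 16 - 1
= 42

42


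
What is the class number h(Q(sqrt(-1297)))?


K = Q(sqrt(-1297)). d mod 4 = 3, so D = disc(K) = 4d = -5188
h(K) equals the number of primitive reduced positive-definite forms (a, b, c) = a*x^2 + b*x*y + c*y^2 with b^2 - 4ac = D,
where reduced means |b| <= a <= c, with b >= 0 whenever |b| = a or a = c, and primitive means gcd(a, b, c) = 1.
Reduced forces 3a^2 <= |D| = 5188, so 1 <= a <= 41; b must have the parity of D, and c = (b^2 - D)/(4a) must be an integer >= a.
Enumerate a = 1..41, b in [-a, a]:
  a=1: (1, 0, 1297)  [1]
  a=2: (2, 2, 649)  [1]
  a=3..10: none
  a=11: (11, -2, 118), (11, 2, 118)  [2]
  a=12: none
  a=13: (13, -8, 101), (13, 8, 101)  [2]
  a=14..21: none
  a=22: (22, -2, 59), (22, 2, 59)  [2]
  a=23..25: none
  a=26: (26, -18, 53), (26, 18, 53)  [2]
  a=27..30: none
  a=31: (31, -12, 43), (31, 12, 43)  [2]
  a=32..41: none
Total reduced forms: 1 + 1 + 2 + 2 + 2 + 2 + 2 = 12
h = 12

12


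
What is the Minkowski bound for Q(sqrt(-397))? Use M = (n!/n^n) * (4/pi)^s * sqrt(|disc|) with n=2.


d = -397, d mod 4 = 3, so disc(K) = 4d = -1588; |disc(K)| = 1588
Imaginary quadratic field, so n = 2, s = r2 = 1, r1 = 0
M = (n!/n^n) * (4/pi)^s * sqrt(|disc(K)|) = (2!/2^2) * (4/pi)^1 * sqrt(1588)
= 0.5 * 1.273240 * 39.849718
= 25.3691

25.3691


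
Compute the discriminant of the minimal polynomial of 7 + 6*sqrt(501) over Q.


The element 7 + 6*sqrt(501) has minimal polynomial:
x^2 - 14*x - 17987
Discriminant = (-14)^2 - 4*(-17987)
= 196 + 71948
= 72144

72144


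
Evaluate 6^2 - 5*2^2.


x^2 - d*y^2
= 6^2 - 5*2^2
= 36 - 20
= 16

16


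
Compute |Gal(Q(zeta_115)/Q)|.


|Gal(Q(zeta_115)/Q)| = phi(115)
= 88

88


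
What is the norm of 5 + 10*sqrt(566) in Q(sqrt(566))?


N(a + b*sqrt(d)) = a^2 - d*b^2
= (5)^2 - (566)*(10)^2
= 25 - 56600
= -56575

-56575


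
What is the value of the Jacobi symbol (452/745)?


Compute (452/745) via quadratic reciprocity:
  pull out 2: (2/745) = +1  (since 745 mod 8 = 1)
  pull out 2: (2/745) = +1  (since 745 mod 8 = 1)
  reciprocity: (113/745) -> +(745/113)
  reduce: (67/113)
  reciprocity: (67/113) -> +(113/67)
  reduce: (46/67)
  pull out 2: (2/67) = -1  (since 67 mod 8 = 3)
  reciprocity: (23/67) -> -(67/23)
  reduce: (21/23)
  reciprocity: (21/23) -> +(23/21)
  reduce: (2/21)
  pull out 2: (2/21) = -1  (since 21 mod 8 = 5)
  (1/21) = 1
Product of signs = -1

-1


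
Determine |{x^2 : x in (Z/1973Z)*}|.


For prime p, the number of non-zero quadratic residues is (p-1)/2.
= (1973-1)/2
= 986

986


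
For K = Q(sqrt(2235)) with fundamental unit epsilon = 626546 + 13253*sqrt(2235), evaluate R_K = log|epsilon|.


epsilon = 626546 + 13253*sqrt(2235)
= 1.2531e+06
R = ln(1.2531e+06)
= 14.0411

14.0411


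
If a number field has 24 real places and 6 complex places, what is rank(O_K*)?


By Dirichlet's unit theorem:
rank = r1 + r2 - 1
= 24 + 6 - 1
= 29

29


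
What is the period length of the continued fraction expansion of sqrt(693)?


Run the CF algorithm for sqrt(693).
a_0 = floor(sqrt(693)) = 26; set m_0=0, q_0=1.
Recurrence: m' = q*a - m,  q' = (d - m'^2)/q,  a' = floor((a_0 + m')/q').
  step 1: m=26, q=17, a=3
  step 2: m=25, q=4, a=12
  step 3: m=23, q=41, a=1
  step 4: m=18, q=9, a=4
  step 5: m=18, q=41, a=1
  step 6: m=23, q=4, a=12
  step 7: m=25, q=17, a=3
  step 8: m=26, q=1, a=52
a_8 = 2*a_0 = 52, so the period closes here.
sqrt(693) = [26; 3, 12, 1, 4, 1, 12, 3, 52]
Period length = 8

8


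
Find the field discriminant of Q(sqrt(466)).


For K = Q(sqrt(d)) with d squarefree: disc(K) = d if d = 1 mod 4, and disc(K) = 4d if d = 2 or 3 mod 4.
Here d = 466, and d mod 4 = 2.
d = 2 mod 4, not 1 (O_K = Z[sqrt(d)]), so disc(K) = 4d = 4 * (466) = 1864

1864


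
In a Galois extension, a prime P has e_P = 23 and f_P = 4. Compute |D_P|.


|D_P| = e * f
= 23 * 4
= 92

92


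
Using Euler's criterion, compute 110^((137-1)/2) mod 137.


p = 137 is prime and the exponent is (p-1)/2 = 68, so by Euler's criterion 110^68 = (110/137) = +1 or -1 mod 137.
Compute by square-and-multiply:
  68 = 64 + 4 (binary 1000100)
  Repeated squaring mod 137: 110^1 = 110, 110^2 = 44, 110^4 = 18, 110^8 = 50, 110^16 = 34, 110^32 = 60, 110^64 = 38
  110^68 = 110^64 * 110^4 = 38 * 18 mod 137
    38 * 18 = 684 = 136 mod 137
  110^68 = 136 mod 137
Result 136 = p - 1 = -1 mod 137: 110 is a quadratic non-residue mod 137. As a residue in [0, p-1] the value is 136.
110^68 mod 137 = 136

136


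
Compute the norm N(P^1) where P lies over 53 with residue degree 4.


N(P^a) = p^(a*f)
= 53^(1*4)
= 53^4
= 7890481

7890481


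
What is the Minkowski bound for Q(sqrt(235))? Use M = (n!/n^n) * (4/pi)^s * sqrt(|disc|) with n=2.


d = 235, d mod 4 = 3, so disc(K) = 4d = 940; |disc(K)| = 940
Real quadratic field, so n = 2, s = r2 = 0, r1 = 2
M = (n!/n^n) * (4/pi)^s * sqrt(|disc(K)|) = (2!/2^2) * (4/pi)^0 * sqrt(940)
= 0.5 * 1.000000 * 30.659419
= 15.3297

15.3297


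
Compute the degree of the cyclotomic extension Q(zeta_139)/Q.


The degree equals Euler's totient phi(139).
139 = 139
phi(139) = 138

138


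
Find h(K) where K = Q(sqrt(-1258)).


K = Q(sqrt(-1258)). d mod 4 = 2, so D = disc(K) = 4d = -5032
h(K) equals the number of primitive reduced positive-definite forms (a, b, c) = a*x^2 + b*x*y + c*y^2 with b^2 - 4ac = D,
where reduced means |b| <= a <= c, with b >= 0 whenever |b| = a or a = c, and primitive means gcd(a, b, c) = 1.
Reduced forces 3a^2 <= |D| = 5032, so 1 <= a <= 40; b must have the parity of D, and c = (b^2 - D)/(4a) must be an integer >= a.
Enumerate a = 1..40, b in [-a, a]:
  a=1: (1, 0, 1258)  [1]
  a=2: (2, 0, 629)  [1]
  a=3..6: none
  a=7: (7, -6, 181), (7, 6, 181)  [2]
  a=8..12: none
  a=13: (13, -8, 98), (13, 8, 98)  [2]
  a=14: (14, -8, 91), (14, 8, 91)  [2]
  a=15..16: none
  a=17: (17, 0, 74)  [1]
  a=18..25: none
  a=26: (26, -8, 49), (26, 8, 49)  [2]
  a=27..33: none
  a=34: (34, 0, 37)  [1]
  a=35..40: none
Total reduced forms: 1 + 1 + 2 + 2 + 2 + 1 + 2 + 1 = 12
h = 12

12


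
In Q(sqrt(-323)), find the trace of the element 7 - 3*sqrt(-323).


Tr(a + b*sqrt(d)) = (a + b*sqrt(d)) + (a - b*sqrt(d)) = 2a
= 2 * (7)
= 14

14


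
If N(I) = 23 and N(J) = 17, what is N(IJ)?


N(IJ) = N(I) * N(J)
= 23 * 17
= 391

391


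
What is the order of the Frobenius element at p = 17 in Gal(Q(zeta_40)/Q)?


The Frobenius at p in Gal(Q(zeta_n)/Q) = (Z/nZ)* is the class of p, so its order is ord_40(17), the smallest k >= 1 with 17^k = 1 mod 40.
n = 40 = 2^3 * 5, phi(40) = 16; the order divides phi(n).
Divisors of 16: 1, 2, 4, 8, 16
Repeated squaring mod 40: 17^1 = 17, 17^2 = 9, 17^4 = 1, 17^8 = 1, 17^16 = 1
Test divisors in increasing order:
  k=1: 17^1 = 17 mod 40
  k=2: 17^2 = 9 mod 40
  k=4: 17^4 = 1 mod 40  <- first divisor giving 1
Order = 4

4


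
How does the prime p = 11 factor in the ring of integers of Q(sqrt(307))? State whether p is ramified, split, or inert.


K = Q(sqrt(307)). Since d mod 4 = 3, disc(K) = 1228.
Check p | disc: 1228 mod 11 = 7.
p does not divide disc. Compute Legendre symbol (d/p):
10^((11-1)/2) mod 11 = -1
(d/p) = -1, so p is inert: (p) stays prime with e=1, f=2, g=1.
Therefore p is inert.

inert


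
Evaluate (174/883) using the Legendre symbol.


p = 883 is prime, so compute (174/883) with the reciprocity algorithm (Jacobi-symbol steps: pull out 2s via (2/n), flip via reciprocity, reduce):
  pull out 2: (2/883) = -1  (since 883 mod 8 = 3)
  reciprocity: (87/883) -> -(883/87)
  reduce: (13/87)
  reciprocity: (13/87) -> +(87/13)
  reduce: (9/13)
  reciprocity: (9/13) -> +(13/9)
  reduce: (4/9)
  pull out 2: (2/9) = +1  (since 9 mod 8 = 1)
  pull out 2: (2/9) = +1  (since 9 mod 8 = 1)
  (1/9) = 1
Product of signs = 1
(174/883) = 1

1


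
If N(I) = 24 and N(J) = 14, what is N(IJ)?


N(IJ) = N(I) * N(J)
= 24 * 14
= 336

336


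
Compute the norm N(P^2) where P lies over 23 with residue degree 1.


N(P^a) = p^(a*f)
= 23^(2*1)
= 23^2
= 529

529


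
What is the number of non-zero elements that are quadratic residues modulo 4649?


For prime p, the number of non-zero quadratic residues is (p-1)/2.
= (4649-1)/2
= 2324

2324


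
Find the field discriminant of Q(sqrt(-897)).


For K = Q(sqrt(d)) with d squarefree: disc(K) = d if d = 1 mod 4, and disc(K) = 4d if d = 2 or 3 mod 4.
Here d = -897, and d mod 4 = 3.
d = 3 mod 4, not 1 (O_K = Z[sqrt(d)]), so disc(K) = 4d = 4 * (-897) = -3588

-3588


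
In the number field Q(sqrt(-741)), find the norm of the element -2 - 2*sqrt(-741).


N(a + b*sqrt(d)) = a^2 - d*b^2
= (-2)^2 - (-741)*(-2)^2
= 4 + 2964
= 2968

2968


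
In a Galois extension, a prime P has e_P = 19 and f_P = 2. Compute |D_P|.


|D_P| = e * f
= 19 * 2
= 38

38


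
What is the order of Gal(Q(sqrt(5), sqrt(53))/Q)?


The 2 square roots of distinct primes are multiplicatively independent over Q,
so [K:Q] = 2^2 and Gal(K/Q) is isomorphic to (Z/2Z)^2.
|Gal| = 2^2 = 4

4


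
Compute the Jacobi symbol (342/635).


Compute (342/635) via quadratic reciprocity:
  pull out 2: (2/635) = -1  (since 635 mod 8 = 3)
  reciprocity: (171/635) -> -(635/171)
  reduce: (122/171)
  pull out 2: (2/171) = -1  (since 171 mod 8 = 3)
  reciprocity: (61/171) -> +(171/61)
  reduce: (49/61)
  reciprocity: (49/61) -> +(61/49)
  reduce: (12/49)
  pull out 2: (2/49) = +1  (since 49 mod 8 = 1)
  pull out 2: (2/49) = +1  (since 49 mod 8 = 1)
  reciprocity: (3/49) -> +(49/3)
  reduce: (1/3)
  (1/3) = 1
Product of signs = -1

-1


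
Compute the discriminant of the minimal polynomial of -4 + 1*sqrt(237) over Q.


The element -4 + 1*sqrt(237) has minimal polynomial:
x^2 + 8*x - 221
Discriminant = (8)^2 - 4*(-221)
= 64 + 884
= 948

948


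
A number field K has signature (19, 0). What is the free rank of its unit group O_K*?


By Dirichlet's unit theorem:
rank = r1 + r2 - 1
= 19 + 0 - 1
= 18

18


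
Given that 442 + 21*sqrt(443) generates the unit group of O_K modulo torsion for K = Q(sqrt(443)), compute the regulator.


epsilon = 442 + 21*sqrt(443)
= 883.9989
R = ln(883.9989)
= 6.7845

6.7845


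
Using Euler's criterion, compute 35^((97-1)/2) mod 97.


p = 97 is prime and the exponent is (p-1)/2 = 48, so by Euler's criterion 35^48 = (35/97) = +1 or -1 mod 97.
Compute by square-and-multiply:
  48 = 32 + 16 (binary 110000)
  Repeated squaring mod 97: 35^1 = 35, 35^2 = 61, 35^4 = 35, 35^8 = 61, 35^16 = 35, 35^32 = 61
  35^48 = 35^32 * 35^16 = 61 * 35 mod 97
    61 * 35 = 2135 = 1 mod 97
  35^48 = 1 mod 97
Result 1: 35 is a quadratic residue mod 97.
35^48 mod 97 = 1

1


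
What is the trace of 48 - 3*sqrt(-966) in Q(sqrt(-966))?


Tr(a + b*sqrt(d)) = (a + b*sqrt(d)) + (a - b*sqrt(d)) = 2a
= 2 * (48)
= 96

96


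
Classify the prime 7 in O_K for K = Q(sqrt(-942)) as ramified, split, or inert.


K = Q(sqrt(-942)). Since d mod 4 = 2, disc(K) = -3768.
Check p | disc: -3768 mod 7 = 5.
p does not divide disc. Compute Legendre symbol (d/p):
3^((7-1)/2) mod 7 = -1
(d/p) = -1, so p is inert: (p) stays prime with e=1, f=2, g=1.
Therefore p is inert.

inert


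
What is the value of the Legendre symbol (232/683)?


p = 683 is prime, so compute (232/683) with the reciprocity algorithm (Jacobi-symbol steps: pull out 2s via (2/n), flip via reciprocity, reduce):
  pull out 2: (2/683) = -1  (since 683 mod 8 = 3)
  pull out 2: (2/683) = -1  (since 683 mod 8 = 3)
  pull out 2: (2/683) = -1  (since 683 mod 8 = 3)
  reciprocity: (29/683) -> +(683/29)
  reduce: (16/29)
  pull out 2: (2/29) = -1  (since 29 mod 8 = 5)
  pull out 2: (2/29) = -1  (since 29 mod 8 = 5)
  pull out 2: (2/29) = -1  (since 29 mod 8 = 5)
  pull out 2: (2/29) = -1  (since 29 mod 8 = 5)
  (1/29) = 1
Product of signs = -1
(232/683) = -1

-1


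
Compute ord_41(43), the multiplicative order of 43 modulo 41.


We want ord_41(43), the smallest k >= 1 with 43^k = 1 mod 41.
n = 41 = 41, phi(41) = 40; the order divides phi(n).
Divisors of 40: 1, 2, 4, 5, 8, 10, 20, 40
Repeated squaring mod 41: 43^1 = 2, 43^2 = 4, 43^4 = 16, 43^8 = 10, 43^16 = 18, 43^32 = 37
Test divisors in increasing order:
  k=1: 43^1 = 2 mod 41
  k=2: 43^2 = 4 mod 41
  k=4: 43^4 = 16 mod 41
  k=5: 43^5 = 16 * 2 = 32 mod 41
  k=8: 43^8 = 10 mod 41
  k=10: 43^10 = 10 * 4 = 40 mod 41
  k=20: 43^20 = 18 * 16 = 1 mod 41  <- first divisor giving 1
Order = 20

20


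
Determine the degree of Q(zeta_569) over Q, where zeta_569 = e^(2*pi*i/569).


The degree equals Euler's totient phi(569).
569 = 569
phi(569) = 568

568


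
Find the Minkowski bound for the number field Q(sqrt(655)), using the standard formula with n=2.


d = 655, d mod 4 = 3, so disc(K) = 4d = 2620; |disc(K)| = 2620
Real quadratic field, so n = 2, s = r2 = 0, r1 = 2
M = (n!/n^n) * (4/pi)^s * sqrt(|disc(K)|) = (2!/2^2) * (4/pi)^0 * sqrt(2620)
= 0.5 * 1.000000 * 51.185936
= 25.5930

25.5930


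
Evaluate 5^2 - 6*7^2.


x^2 - d*y^2
= 5^2 - 6*7^2
= 25 - 294
= -269

-269


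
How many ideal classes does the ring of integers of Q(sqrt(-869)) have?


K = Q(sqrt(-869)). d mod 4 = 3, so D = disc(K) = 4d = -3476
h(K) equals the number of primitive reduced positive-definite forms (a, b, c) = a*x^2 + b*x*y + c*y^2 with b^2 - 4ac = D,
where reduced means |b| <= a <= c, with b >= 0 whenever |b| = a or a = c, and primitive means gcd(a, b, c) = 1.
Reduced forces 3a^2 <= |D| = 3476, so 1 <= a <= 34; b must have the parity of D, and c = (b^2 - D)/(4a) must be an integer >= a.
Enumerate a = 1..34, b in [-a, a]:
  a=1: (1, 0, 869)  [1]
  a=2: (2, 2, 435)  [1]
  a=3: (3, -2, 290), (3, 2, 290)  [2]
  a=4: none
  a=5: (5, -2, 174), (5, 2, 174)  [2]
  a=6: (6, -2, 145), (6, 2, 145)  [2]
  a=7..8: none
  a=9: (9, -4, 97), (9, 4, 97)  [2]
  a=10: (10, -2, 87), (10, 2, 87)  [2]
  a=11: (11, 0, 79)  [1]
  a=12..14: none
  a=15: (15, -8, 59), (15, -2, 58), (15, 2, 58), (15, 8, 59)  [4]
  a=16: none
  a=17: (17, -14, 54), (17, 14, 54)  [2]
  a=18: (18, -14, 51), (18, 14, 51)  [2]
  a=19: (19, -18, 50), (19, 18, 50)  [2]
  a=20..21: none
  a=22: (22, 22, 45)  [1]
  a=23..24: none
  a=25: (25, -18, 38), (25, 18, 38)  [2]
  a=26: none
  a=27: (27, -14, 34), (27, 14, 34)  [2]
  a=28: none
  a=29: (29, -2, 30), (29, 2, 30)  [2]
  a=30: (30, -22, 33), (30, 22, 33)  [2]
  a=31..34: none
Total reduced forms: 1 + 1 + 2 + 2 + 2 + 2 + 2 + 1 + 4 + 2 + 2 + 2 + 1 + 2 + 2 + 2 + 2 = 32
h = 32

32


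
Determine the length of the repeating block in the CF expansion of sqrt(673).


Run the CF algorithm for sqrt(673).
a_0 = floor(sqrt(673)) = 25; set m_0=0, q_0=1.
Recurrence: m' = q*a - m,  q' = (d - m'^2)/q,  a' = floor((a_0 + m')/q').
  step 1: m=25, q=48, a=1
  step 2: m=23, q=3, a=16
  step 3: m=25, q=16, a=3
  step 4: m=23, q=9, a=5
  step 5: m=22, q=21, a=2
  step 6: m=20, q=13, a=3
  step 7: m=19, q=24, a=1
  step 8: m=5, q=27, a=1
  step 9: m=22, q=7, a=6
  step 10: m=20, q=39, a=1
  step 11: m=19, q=8, a=5
  step 12: m=21, q=29, a=1
  step 13: m=8, q=21, a=1
  step 14: m=13, q=24, a=1
  step 15: m=11, q=23, a=1
  step 16: m=12, q=23, a=1
  step 17: m=11, q=24, a=1
  step 18: m=13, q=21, a=1
  step 19: m=8, q=29, a=1
  step 20: m=21, q=8, a=5
  step 21: m=19, q=39, a=1
  step 22: m=20, q=7, a=6
  step 23: m=22, q=27, a=1
  step 24: m=5, q=24, a=1
  step 25: m=19, q=13, a=3
  step 26: m=20, q=21, a=2
  step 27: m=22, q=9, a=5
  step 28: m=23, q=16, a=3
  step 29: m=25, q=3, a=16
  step 30: m=23, q=48, a=1
  step 31: m=25, q=1, a=50
a_31 = 2*a_0 = 50, so the period closes here.
sqrt(673) = [25; 1, 16, 3, 5, 2, 3, 1, 1, 6, 1, 5, 1, 1, 1, 1, 1, 1, 1, 1, 5, 1, 6, 1, 1, 3, 2, 5, 3, 16, 1, 50]
Period length = 31

31


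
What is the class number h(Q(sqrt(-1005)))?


K = Q(sqrt(-1005)). d mod 4 = 3, so D = disc(K) = 4d = -4020
h(K) equals the number of primitive reduced positive-definite forms (a, b, c) = a*x^2 + b*x*y + c*y^2 with b^2 - 4ac = D,
where reduced means |b| <= a <= c, with b >= 0 whenever |b| = a or a = c, and primitive means gcd(a, b, c) = 1.
Reduced forces 3a^2 <= |D| = 4020, so 1 <= a <= 36; b must have the parity of D, and c = (b^2 - D)/(4a) must be an integer >= a.
Enumerate a = 1..36, b in [-a, a]:
  a=1: (1, 0, 1005)  [1]
  a=2: (2, 2, 503)  [1]
  a=3: (3, 0, 335)  [1]
  a=4: none
  a=5: (5, 0, 201)  [1]
  a=6: (6, 6, 169)  [1]
  a=7..9: none
  a=10: (10, 10, 103)  [1]
  a=11..12: none
  a=13: (13, -6, 78), (13, 6, 78)  [2]
  a=14: none
  a=15: (15, 0, 67)  [1]
  a=16: none
  a=17: (17, -14, 62), (17, 14, 62)  [2]
  a=18..25: none
  a=26: (26, -6, 39), (26, 6, 39)  [2]
  a=27..29: none
  a=30: (30, 30, 41)  [1]
  a=31: (31, -14, 34), (31, 14, 34)  [2]
  a=32..36: none
Total reduced forms: 1 + 1 + 1 + 1 + 1 + 1 + 2 + 1 + 2 + 2 + 1 + 2 = 16
h = 16

16


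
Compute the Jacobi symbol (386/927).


Compute (386/927) via quadratic reciprocity:
  pull out 2: (2/927) = +1  (since 927 mod 8 = 7)
  reciprocity: (193/927) -> +(927/193)
  reduce: (155/193)
  reciprocity: (155/193) -> +(193/155)
  reduce: (38/155)
  pull out 2: (2/155) = -1  (since 155 mod 8 = 3)
  reciprocity: (19/155) -> -(155/19)
  reduce: (3/19)
  reciprocity: (3/19) -> -(19/3)
  reduce: (1/3)
  (1/3) = 1
Product of signs = -1

-1


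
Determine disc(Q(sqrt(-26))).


For K = Q(sqrt(d)) with d squarefree: disc(K) = d if d = 1 mod 4, and disc(K) = 4d if d = 2 or 3 mod 4.
Here d = -26, and d mod 4 = 2.
d = 2 mod 4, not 1 (O_K = Z[sqrt(d)]), so disc(K) = 4d = 4 * (-26) = -104

-104


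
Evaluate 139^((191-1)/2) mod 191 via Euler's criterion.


p = 191 is prime and the exponent is (p-1)/2 = 95, so by Euler's criterion 139^95 = (139/191) = +1 or -1 mod 191.
Compute by square-and-multiply:
  95 = 64 + 16 + 8 + 4 + 2 + 1 (binary 1011111)
  Repeated squaring mod 191: 139^1 = 139, 139^2 = 30, 139^4 = 136, 139^8 = 160, 139^16 = 6, 139^32 = 36, 139^64 = 150
  139^95 = 139^64 * 139^16 * 139^8 * 139^4 * 139^2 * 139^1 = 150 * 6 * 160 * 136 * 30 * 139 mod 191
    150 * 6 = 900 = 136 mod 191
    136 * 160 = 21760 = 177 mod 191
    177 * 136 = 24072 = 6 mod 191
    6 * 30 = 180 = 180 mod 191
    180 * 139 = 25020 = 190 mod 191
  139^95 = 190 mod 191
Result 190 = p - 1 = -1 mod 191: 139 is a quadratic non-residue mod 191. As a residue in [0, p-1] the value is 190.
139^95 mod 191 = 190

190


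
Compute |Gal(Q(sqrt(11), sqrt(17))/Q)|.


The 2 square roots of distinct primes are multiplicatively independent over Q,
so [K:Q] = 2^2 and Gal(K/Q) is isomorphic to (Z/2Z)^2.
|Gal| = 2^2 = 4

4


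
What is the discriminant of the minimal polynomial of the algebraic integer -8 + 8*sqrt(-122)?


The element -8 + 8*sqrt(-122) has minimal polynomial:
x^2 + 16*x + 7872
Discriminant = (16)^2 - 4*(7872)
= 256 - 31488
= -31232

-31232


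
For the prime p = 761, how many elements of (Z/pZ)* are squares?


For prime p, the number of non-zero quadratic residues is (p-1)/2.
= (761-1)/2
= 380

380


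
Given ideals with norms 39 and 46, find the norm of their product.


N(IJ) = N(I) * N(J)
= 39 * 46
= 1794

1794


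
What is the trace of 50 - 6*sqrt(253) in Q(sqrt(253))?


Tr(a + b*sqrt(d)) = (a + b*sqrt(d)) + (a - b*sqrt(d)) = 2a
= 2 * (50)
= 100

100


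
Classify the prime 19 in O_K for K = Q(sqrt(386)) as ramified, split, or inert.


K = Q(sqrt(386)). Since d mod 4 = 2, disc(K) = 1544.
Check p | disc: 1544 mod 19 = 5.
p does not divide disc. Compute Legendre symbol (d/p):
6^((19-1)/2) mod 19 = 1
(d/p) = 1, so p splits: (p) = P*P' with e=1, f=1, g=2.
Therefore p is split.

split


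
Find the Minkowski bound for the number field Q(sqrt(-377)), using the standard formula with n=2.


d = -377, d mod 4 = 3, so disc(K) = 4d = -1508; |disc(K)| = 1508
Imaginary quadratic field, so n = 2, s = r2 = 1, r1 = 0
M = (n!/n^n) * (4/pi)^s * sqrt(|disc(K)|) = (2!/2^2) * (4/pi)^1 * sqrt(1508)
= 0.5 * 1.273240 * 38.832976
= 24.7218

24.7218


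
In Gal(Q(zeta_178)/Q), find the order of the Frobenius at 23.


The Frobenius at p in Gal(Q(zeta_n)/Q) = (Z/nZ)* is the class of p, so its order is ord_178(23), the smallest k >= 1 with 23^k = 1 mod 178.
n = 178 = 2 * 89, phi(178) = 88; the order divides phi(n).
Divisors of 88: 1, 2, 4, 8, 11, 22, 44, 88
Repeated squaring mod 178: 23^1 = 23, 23^2 = 173, 23^4 = 25, 23^8 = 91, 23^16 = 93, 23^32 = 105, 23^64 = 167
Test divisors in increasing order:
  k=1: 23^1 = 23 mod 178
  k=2: 23^2 = 173 mod 178
  k=4: 23^4 = 25 mod 178
  k=8: 23^8 = 91 mod 178
  k=11: 23^11 = 91 * 173 * 23 = 37 mod 178
  k=22: 23^22 = 93 * 25 * 173 = 123 mod 178
  k=44: 23^44 = 105 * 91 * 25 = 177 mod 178
  k=88: 23^88 = 167 * 93 * 91 = 1 mod 178  <- first divisor giving 1
Order = 88

88


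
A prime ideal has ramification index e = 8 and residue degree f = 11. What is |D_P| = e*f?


|D_P| = e * f
= 8 * 11
= 88

88


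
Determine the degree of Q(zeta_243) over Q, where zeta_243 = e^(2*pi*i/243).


The degree equals Euler's totient phi(243).
243 = 3^5
phi(243) = 162

162


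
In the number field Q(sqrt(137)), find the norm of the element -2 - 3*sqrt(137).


N(a + b*sqrt(d)) = a^2 - d*b^2
= (-2)^2 - (137)*(-3)^2
= 4 - 1233
= -1229

-1229


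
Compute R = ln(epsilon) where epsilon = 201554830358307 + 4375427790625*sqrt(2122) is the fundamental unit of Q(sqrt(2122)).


epsilon = 201554830358307 + 4375427790625*sqrt(2122)
= 4.0311e+14
R = ln(4.0311e+14)
= 33.6302

33.6302


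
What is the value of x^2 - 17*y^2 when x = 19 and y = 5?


x^2 - d*y^2
= 19^2 - 17*5^2
= 361 - 425
= -64

-64


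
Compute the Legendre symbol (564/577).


p = 577 is prime, so compute (564/577) with the reciprocity algorithm (Jacobi-symbol steps: pull out 2s via (2/n), flip via reciprocity, reduce):
  pull out 2: (2/577) = +1  (since 577 mod 8 = 1)
  pull out 2: (2/577) = +1  (since 577 mod 8 = 1)
  reciprocity: (141/577) -> +(577/141)
  reduce: (13/141)
  reciprocity: (13/141) -> +(141/13)
  reduce: (11/13)
  reciprocity: (11/13) -> +(13/11)
  reduce: (2/11)
  pull out 2: (2/11) = -1  (since 11 mod 8 = 3)
  (1/11) = 1
Product of signs = -1
(564/577) = -1

-1


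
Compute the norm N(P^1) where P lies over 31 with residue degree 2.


N(P^a) = p^(a*f)
= 31^(1*2)
= 31^2
= 961

961


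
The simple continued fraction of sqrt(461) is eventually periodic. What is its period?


Run the CF algorithm for sqrt(461).
a_0 = floor(sqrt(461)) = 21; set m_0=0, q_0=1.
Recurrence: m' = q*a - m,  q' = (d - m'^2)/q,  a' = floor((a_0 + m')/q').
  step 1: m=21, q=20, a=2
  step 2: m=19, q=5, a=8
  step 3: m=21, q=4, a=10
  step 4: m=19, q=25, a=1
  step 5: m=6, q=17, a=1
  step 6: m=11, q=20, a=1
  step 7: m=9, q=19, a=1
  step 8: m=10, q=19, a=1
  step 9: m=9, q=20, a=1
  step 10: m=11, q=17, a=1
  step 11: m=6, q=25, a=1
  step 12: m=19, q=4, a=10
  step 13: m=21, q=5, a=8
  step 14: m=19, q=20, a=2
  step 15: m=21, q=1, a=42
a_15 = 2*a_0 = 42, so the period closes here.
sqrt(461) = [21; 2, 8, 10, 1, 1, 1, 1, 1, 1, 1, 1, 10, 8, 2, 42]
Period length = 15

15


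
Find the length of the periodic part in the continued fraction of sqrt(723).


Run the CF algorithm for sqrt(723).
a_0 = floor(sqrt(723)) = 26; set m_0=0, q_0=1.
Recurrence: m' = q*a - m,  q' = (d - m'^2)/q,  a' = floor((a_0 + m')/q').
  step 1: m=26, q=47, a=1
  step 2: m=21, q=6, a=7
  step 3: m=21, q=47, a=1
  step 4: m=26, q=1, a=52
a_4 = 2*a_0 = 52, so the period closes here.
sqrt(723) = [26; 1, 7, 1, 52]
Period length = 4

4


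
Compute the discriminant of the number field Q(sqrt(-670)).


For K = Q(sqrt(d)) with d squarefree: disc(K) = d if d = 1 mod 4, and disc(K) = 4d if d = 2 or 3 mod 4.
Here d = -670, and d mod 4 = 2.
d = 2 mod 4, not 1 (O_K = Z[sqrt(d)]), so disc(K) = 4d = 4 * (-670) = -2680

-2680


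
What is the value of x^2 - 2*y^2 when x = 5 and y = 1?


x^2 - d*y^2
= 5^2 - 2*1^2
= 25 - 2
= 23

23


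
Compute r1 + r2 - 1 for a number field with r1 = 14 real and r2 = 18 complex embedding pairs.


By Dirichlet's unit theorem:
rank = r1 + r2 - 1
= 14 + 18 - 1
= 31

31


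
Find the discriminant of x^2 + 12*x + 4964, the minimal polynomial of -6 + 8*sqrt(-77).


The element -6 + 8*sqrt(-77) has minimal polynomial:
x^2 + 12*x + 4964
Discriminant = (12)^2 - 4*(4964)
= 144 - 19856
= -19712

-19712


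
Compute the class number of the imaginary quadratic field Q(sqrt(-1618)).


K = Q(sqrt(-1618)). d mod 4 = 2, so D = disc(K) = 4d = -6472
h(K) equals the number of primitive reduced positive-definite forms (a, b, c) = a*x^2 + b*x*y + c*y^2 with b^2 - 4ac = D,
where reduced means |b| <= a <= c, with b >= 0 whenever |b| = a or a = c, and primitive means gcd(a, b, c) = 1.
Reduced forces 3a^2 <= |D| = 6472, so 1 <= a <= 46; b must have the parity of D, and c = (b^2 - D)/(4a) must be an integer >= a.
Enumerate a = 1..46, b in [-a, a]:
  a=1: (1, 0, 1618)  [1]
  a=2: (2, 0, 809)  [1]
  a=3..18: none
  a=19: (19, -8, 86), (19, 8, 86)  [2]
  a=20..28: none
  a=29: (29, -16, 58), (29, 16, 58)  [2]
  a=30: none
  a=31: (31, -10, 53), (31, 10, 53)  [2]
  a=32..36: none
  a=37: (37, -22, 47), (37, 22, 47)  [2]
  a=38: (38, -8, 43), (38, 8, 43)  [2]
  a=39..46: none
Total reduced forms: 1 + 1 + 2 + 2 + 2 + 2 + 2 = 12
h = 12

12


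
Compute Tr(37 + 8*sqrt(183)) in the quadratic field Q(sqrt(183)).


Tr(a + b*sqrt(d)) = (a + b*sqrt(d)) + (a - b*sqrt(d)) = 2a
= 2 * (37)
= 74

74


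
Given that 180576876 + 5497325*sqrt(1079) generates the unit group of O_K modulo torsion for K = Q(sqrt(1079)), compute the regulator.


epsilon = 180576876 + 5497325*sqrt(1079)
= 3.6115e+08
R = ln(3.6115e+08)
= 19.7048

19.7048


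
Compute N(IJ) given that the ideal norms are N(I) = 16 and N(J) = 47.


N(IJ) = N(I) * N(J)
= 16 * 47
= 752

752


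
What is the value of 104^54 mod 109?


p = 109 is prime and the exponent is (p-1)/2 = 54, so by Euler's criterion 104^54 = (104/109) = +1 or -1 mod 109.
Compute by square-and-multiply:
  54 = 32 + 16 + 4 + 2 (binary 110110)
  Repeated squaring mod 109: 104^1 = 104, 104^2 = 25, 104^4 = 80, 104^8 = 78, 104^16 = 89, 104^32 = 73
  104^54 = 104^32 * 104^16 * 104^4 * 104^2 = 73 * 89 * 80 * 25 mod 109
    73 * 89 = 6497 = 66 mod 109
    66 * 80 = 5280 = 48 mod 109
    48 * 25 = 1200 = 1 mod 109
  104^54 = 1 mod 109
Result 1: 104 is a quadratic residue mod 109.
104^54 mod 109 = 1

1


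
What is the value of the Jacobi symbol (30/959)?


Compute (30/959) via quadratic reciprocity:
  pull out 2: (2/959) = +1  (since 959 mod 8 = 7)
  reciprocity: (15/959) -> -(959/15)
  reduce: (14/15)
  pull out 2: (2/15) = +1  (since 15 mod 8 = 7)
  reciprocity: (7/15) -> -(15/7)
  reduce: (1/7)
  (1/7) = 1
Product of signs = 1

1


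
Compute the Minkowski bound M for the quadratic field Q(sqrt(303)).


d = 303, d mod 4 = 3, so disc(K) = 4d = 1212; |disc(K)| = 1212
Real quadratic field, so n = 2, s = r2 = 0, r1 = 2
M = (n!/n^n) * (4/pi)^s * sqrt(|disc(K)|) = (2!/2^2) * (4/pi)^0 * sqrt(1212)
= 0.5 * 1.000000 * 34.813790
= 17.4069

17.4069


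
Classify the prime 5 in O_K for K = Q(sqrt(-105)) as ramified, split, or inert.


K = Q(sqrt(-105)). Since d mod 4 = 3, disc(K) = -420.
Check p | disc: -420 mod 5 = 0.
p divides disc, so p ramifies: (p) = P^2 with e=2, f=1, g=1.
Therefore p is ramified.

ramified


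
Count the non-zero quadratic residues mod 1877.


For prime p, the number of non-zero quadratic residues is (p-1)/2.
= (1877-1)/2
= 938

938


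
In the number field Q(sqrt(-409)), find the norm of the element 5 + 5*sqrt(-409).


N(a + b*sqrt(d)) = a^2 - d*b^2
= (5)^2 - (-409)*(5)^2
= 25 + 10225
= 10250

10250


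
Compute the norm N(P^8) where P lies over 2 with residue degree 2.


N(P^a) = p^(a*f)
= 2^(8*2)
= 2^16
= 65536

65536


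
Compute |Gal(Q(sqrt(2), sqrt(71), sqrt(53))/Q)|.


The 3 square roots of distinct primes are multiplicatively independent over Q,
so [K:Q] = 2^3 and Gal(K/Q) is isomorphic to (Z/2Z)^3.
|Gal| = 2^3 = 8

8


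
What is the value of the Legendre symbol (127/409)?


p = 409 is prime, so compute (127/409) with the reciprocity algorithm (Jacobi-symbol steps: pull out 2s via (2/n), flip via reciprocity, reduce):
  reciprocity: (127/409) -> +(409/127)
  reduce: (28/127)
  pull out 2: (2/127) = +1  (since 127 mod 8 = 7)
  pull out 2: (2/127) = +1  (since 127 mod 8 = 7)
  reciprocity: (7/127) -> -(127/7)
  reduce: (1/7)
  (1/7) = 1
Product of signs = -1
(127/409) = -1

-1


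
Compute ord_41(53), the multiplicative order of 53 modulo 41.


We want ord_41(53), the smallest k >= 1 with 53^k = 1 mod 41.
n = 41 = 41, phi(41) = 40; the order divides phi(n).
Divisors of 40: 1, 2, 4, 5, 8, 10, 20, 40
Repeated squaring mod 41: 53^1 = 12, 53^2 = 21, 53^4 = 31, 53^8 = 18, 53^16 = 37, 53^32 = 16
Test divisors in increasing order:
  k=1: 53^1 = 12 mod 41
  k=2: 53^2 = 21 mod 41
  k=4: 53^4 = 31 mod 41
  k=5: 53^5 = 31 * 12 = 3 mod 41
  k=8: 53^8 = 18 mod 41
  k=10: 53^10 = 18 * 21 = 9 mod 41
  k=20: 53^20 = 37 * 31 = 40 mod 41
  k=40: 53^40 = 16 * 18 = 1 mod 41  <- first divisor giving 1
Order = 40

40


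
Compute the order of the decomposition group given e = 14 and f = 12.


|D_P| = e * f
= 14 * 12
= 168

168


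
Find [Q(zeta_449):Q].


The degree equals Euler's totient phi(449).
449 = 449
phi(449) = 448

448


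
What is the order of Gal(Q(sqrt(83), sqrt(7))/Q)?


The 2 square roots of distinct primes are multiplicatively independent over Q,
so [K:Q] = 2^2 and Gal(K/Q) is isomorphic to (Z/2Z)^2.
|Gal| = 2^2 = 4

4


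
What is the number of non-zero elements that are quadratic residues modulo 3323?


For prime p, the number of non-zero quadratic residues is (p-1)/2.
= (3323-1)/2
= 1661

1661


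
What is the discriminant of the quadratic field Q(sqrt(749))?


For K = Q(sqrt(d)) with d squarefree: disc(K) = d if d = 1 mod 4, and disc(K) = 4d if d = 2 or 3 mod 4.
Here d = 749, and d mod 4 = 1.
d = 1 mod 4 (O_K = Z[(1+sqrt(d))/2]), so disc(K) = d = 749

749


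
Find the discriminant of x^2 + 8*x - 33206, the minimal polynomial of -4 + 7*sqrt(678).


The element -4 + 7*sqrt(678) has minimal polynomial:
x^2 + 8*x - 33206
Discriminant = (8)^2 - 4*(-33206)
= 64 + 132824
= 132888

132888


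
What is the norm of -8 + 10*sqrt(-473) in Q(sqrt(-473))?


N(a + b*sqrt(d)) = a^2 - d*b^2
= (-8)^2 - (-473)*(10)^2
= 64 + 47300
= 47364

47364


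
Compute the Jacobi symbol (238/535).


Compute (238/535) via quadratic reciprocity:
  pull out 2: (2/535) = +1  (since 535 mod 8 = 7)
  reciprocity: (119/535) -> -(535/119)
  reduce: (59/119)
  reciprocity: (59/119) -> -(119/59)
  reduce: (1/59)
  (1/59) = 1
Product of signs = 1

1


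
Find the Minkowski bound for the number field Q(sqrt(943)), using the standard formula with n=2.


d = 943, d mod 4 = 3, so disc(K) = 4d = 3772; |disc(K)| = 3772
Real quadratic field, so n = 2, s = r2 = 0, r1 = 2
M = (n!/n^n) * (4/pi)^s * sqrt(|disc(K)|) = (2!/2^2) * (4/pi)^0 * sqrt(3772)
= 0.5 * 1.000000 * 61.416610
= 30.7083

30.7083


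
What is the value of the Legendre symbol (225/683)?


p = 683 is prime, so compute (225/683) with the reciprocity algorithm (Jacobi-symbol steps: pull out 2s via (2/n), flip via reciprocity, reduce):
  reciprocity: (225/683) -> +(683/225)
  reduce: (8/225)
  pull out 2: (2/225) = +1  (since 225 mod 8 = 1)
  pull out 2: (2/225) = +1  (since 225 mod 8 = 1)
  pull out 2: (2/225) = +1  (since 225 mod 8 = 1)
  (1/225) = 1
Product of signs = 1
(225/683) = 1

1


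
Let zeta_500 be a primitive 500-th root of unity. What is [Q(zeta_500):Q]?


The degree equals Euler's totient phi(500).
500 = 2^2 * 5^3
phi(500) = 200

200


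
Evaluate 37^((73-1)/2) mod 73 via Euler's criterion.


p = 73 is prime and the exponent is (p-1)/2 = 36, so by Euler's criterion 37^36 = (37/73) = +1 or -1 mod 73.
Compute by square-and-multiply:
  36 = 32 + 4 (binary 100100)
  Repeated squaring mod 73: 37^1 = 37, 37^2 = 55, 37^4 = 32, 37^8 = 2, 37^16 = 4, 37^32 = 16
  37^36 = 37^32 * 37^4 = 16 * 32 mod 73
    16 * 32 = 512 = 1 mod 73
  37^36 = 1 mod 73
Result 1: 37 is a quadratic residue mod 73.
37^36 mod 73 = 1

1


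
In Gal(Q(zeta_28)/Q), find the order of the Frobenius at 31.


The Frobenius at p in Gal(Q(zeta_n)/Q) = (Z/nZ)* is the class of p, so its order is ord_28(31), the smallest k >= 1 with 31^k = 1 mod 28.
n = 28 = 2^2 * 7, phi(28) = 12; the order divides phi(n).
Divisors of 12: 1, 2, 3, 4, 6, 12
Repeated squaring mod 28: 31^1 = 3, 31^2 = 9, 31^4 = 25, 31^8 = 9
Test divisors in increasing order:
  k=1: 31^1 = 3 mod 28
  k=2: 31^2 = 9 mod 28
  k=3: 31^3 = 9 * 3 = 27 mod 28
  k=4: 31^4 = 25 mod 28
  k=6: 31^6 = 25 * 9 = 1 mod 28  <- first divisor giving 1
Order = 6

6


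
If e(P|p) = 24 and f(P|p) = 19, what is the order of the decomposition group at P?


|D_P| = e * f
= 24 * 19
= 456

456


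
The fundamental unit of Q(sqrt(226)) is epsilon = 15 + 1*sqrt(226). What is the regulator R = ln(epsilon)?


epsilon = 15 + 1*sqrt(226)
= 30.0333
R = ln(30.0333)
= 3.4023

3.4023


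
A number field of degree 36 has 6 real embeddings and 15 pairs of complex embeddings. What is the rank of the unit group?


By Dirichlet's unit theorem:
rank = r1 + r2 - 1
= 6 + 15 - 1
= 20

20


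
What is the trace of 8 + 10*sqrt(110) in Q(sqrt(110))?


Tr(a + b*sqrt(d)) = (a + b*sqrt(d)) + (a - b*sqrt(d)) = 2a
= 2 * (8)
= 16

16


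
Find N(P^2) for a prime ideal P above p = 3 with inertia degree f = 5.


N(P^a) = p^(a*f)
= 3^(2*5)
= 3^10
= 59049

59049


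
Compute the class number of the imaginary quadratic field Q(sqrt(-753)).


K = Q(sqrt(-753)). d mod 4 = 3, so D = disc(K) = 4d = -3012
h(K) equals the number of primitive reduced positive-definite forms (a, b, c) = a*x^2 + b*x*y + c*y^2 with b^2 - 4ac = D,
where reduced means |b| <= a <= c, with b >= 0 whenever |b| = a or a = c, and primitive means gcd(a, b, c) = 1.
Reduced forces 3a^2 <= |D| = 3012, so 1 <= a <= 31; b must have the parity of D, and c = (b^2 - D)/(4a) must be an integer >= a.
Enumerate a = 1..31, b in [-a, a]:
  a=1: (1, 0, 753)  [1]
  a=2: (2, 2, 377)  [1]
  a=3: (3, 0, 251)  [1]
  a=4..5: none
  a=6: (6, 6, 127)  [1]
  a=7..12: none
  a=13: (13, -2, 58), (13, 2, 58)  [2]
  a=14..18: none
  a=19: (19, -16, 43), (19, 16, 43)  [2]
  a=20..22: none
  a=23: (23, -22, 38), (23, 22, 38)  [2]
  a=24..25: none
  a=26: (26, -2, 29), (26, 2, 29)  [2]
  a=27..31: none
Total reduced forms: 1 + 1 + 1 + 1 + 2 + 2 + 2 + 2 = 12
h = 12

12


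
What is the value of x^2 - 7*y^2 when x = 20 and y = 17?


x^2 - d*y^2
= 20^2 - 7*17^2
= 400 - 2023
= -1623

-1623


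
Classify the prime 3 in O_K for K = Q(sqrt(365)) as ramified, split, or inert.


K = Q(sqrt(365)). Since d mod 4 = 1, disc(K) = 365.
Check p | disc: 365 mod 3 = 2.
p does not divide disc. Compute Legendre symbol (d/p):
2^((3-1)/2) mod 3 = -1
(d/p) = -1, so p is inert: (p) stays prime with e=1, f=2, g=1.
Therefore p is inert.

inert


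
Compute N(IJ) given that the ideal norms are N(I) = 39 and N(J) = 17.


N(IJ) = N(I) * N(J)
= 39 * 17
= 663

663


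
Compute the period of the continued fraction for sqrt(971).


Run the CF algorithm for sqrt(971).
a_0 = floor(sqrt(971)) = 31; set m_0=0, q_0=1.
Recurrence: m' = q*a - m,  q' = (d - m'^2)/q,  a' = floor((a_0 + m')/q').
  step 1: m=31, q=10, a=6
  step 2: m=29, q=13, a=4
  step 3: m=23, q=34, a=1
  step 4: m=11, q=25, a=1
  step 5: m=14, q=31, a=1
  step 6: m=17, q=22, a=2
  step 7: m=27, q=11, a=5
  step 8: m=28, q=17, a=3
  step 9: m=23, q=26, a=2
  step 10: m=29, q=5, a=12
  step 11: m=31, q=2, a=31
  step 12: m=31, q=5, a=12
  step 13: m=29, q=26, a=2
  step 14: m=23, q=17, a=3
  step 15: m=28, q=11, a=5
  step 16: m=27, q=22, a=2
  step 17: m=17, q=31, a=1
  step 18: m=14, q=25, a=1
  step 19: m=11, q=34, a=1
  step 20: m=23, q=13, a=4
  step 21: m=29, q=10, a=6
  step 22: m=31, q=1, a=62
a_22 = 2*a_0 = 62, so the period closes here.
sqrt(971) = [31; 6, 4, 1, 1, 1, 2, 5, 3, 2, 12, 31, 12, 2, 3, 5, 2, 1, 1, 1, 4, 6, 62]
Period length = 22

22


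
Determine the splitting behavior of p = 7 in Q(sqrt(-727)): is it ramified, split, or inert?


K = Q(sqrt(-727)). Since d mod 4 = 1, disc(K) = -727.
Check p | disc: -727 mod 7 = 1.
p does not divide disc. Compute Legendre symbol (d/p):
1^((7-1)/2) mod 7 = 1
(d/p) = 1, so p splits: (p) = P*P' with e=1, f=1, g=2.
Therefore p is split.

split


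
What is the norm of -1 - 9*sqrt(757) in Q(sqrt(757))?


N(a + b*sqrt(d)) = a^2 - d*b^2
= (-1)^2 - (757)*(-9)^2
= 1 - 61317
= -61316

-61316


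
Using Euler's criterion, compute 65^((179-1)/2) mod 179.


p = 179 is prime and the exponent is (p-1)/2 = 89, so by Euler's criterion 65^89 = (65/179) = +1 or -1 mod 179.
Compute by square-and-multiply:
  89 = 64 + 16 + 8 + 1 (binary 1011001)
  Repeated squaring mod 179: 65^1 = 65, 65^2 = 108, 65^4 = 29, 65^8 = 125, 65^16 = 52, 65^32 = 19, 65^64 = 3
  65^89 = 65^64 * 65^16 * 65^8 * 65^1 = 3 * 52 * 125 * 65 mod 179
    3 * 52 = 156 = 156 mod 179
    156 * 125 = 19500 = 168 mod 179
    168 * 65 = 10920 = 1 mod 179
  65^89 = 1 mod 179
Result 1: 65 is a quadratic residue mod 179.
65^89 mod 179 = 1

1


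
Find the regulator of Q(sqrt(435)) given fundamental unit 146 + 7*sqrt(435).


epsilon = 146 + 7*sqrt(435)
= 291.9966
R = ln(291.9966)
= 5.6767

5.6767


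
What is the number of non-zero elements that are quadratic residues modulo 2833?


For prime p, the number of non-zero quadratic residues is (p-1)/2.
= (2833-1)/2
= 1416

1416


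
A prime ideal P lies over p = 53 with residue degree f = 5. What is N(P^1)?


N(P^a) = p^(a*f)
= 53^(1*5)
= 53^5
= 418195493

418195493


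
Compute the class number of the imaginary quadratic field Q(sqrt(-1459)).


K = Q(sqrt(-1459)). d mod 4 = 1, so D = disc(K) = d = -1459
h(K) equals the number of primitive reduced positive-definite forms (a, b, c) = a*x^2 + b*x*y + c*y^2 with b^2 - 4ac = D,
where reduced means |b| <= a <= c, with b >= 0 whenever |b| = a or a = c, and primitive means gcd(a, b, c) = 1.
Reduced forces 3a^2 <= |D| = 1459, so 1 <= a <= 22; b must have the parity of D, and c = (b^2 - D)/(4a) must be an integer >= a.
Enumerate a = 1..22, b in [-a, a]:
  a=1: (1, 1, 365)  [1]
  a=2..4: none
  a=5: (5, -1, 73), (5, 1, 73)  [2]
  a=6: none
  a=7: (7, -5, 53), (7, 5, 53)  [2]
  a=8..10: none
  a=11: (11, -9, 35), (11, 9, 35)  [2]
  a=12: none
  a=13: (13, -7, 29), (13, 7, 29)  [2]
  a=14..18: none
  a=19: (19, -17, 23), (19, 17, 23)  [2]
  a=20..22: none
Total reduced forms: 1 + 2 + 2 + 2 + 2 + 2 = 11
h = 11

11


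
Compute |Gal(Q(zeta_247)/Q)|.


|Gal(Q(zeta_247)/Q)| = phi(247)
= 216

216


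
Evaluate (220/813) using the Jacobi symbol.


Compute (220/813) via quadratic reciprocity:
  pull out 2: (2/813) = -1  (since 813 mod 8 = 5)
  pull out 2: (2/813) = -1  (since 813 mod 8 = 5)
  reciprocity: (55/813) -> +(813/55)
  reduce: (43/55)
  reciprocity: (43/55) -> -(55/43)
  reduce: (12/43)
  pull out 2: (2/43) = -1  (since 43 mod 8 = 3)
  pull out 2: (2/43) = -1  (since 43 mod 8 = 3)
  reciprocity: (3/43) -> -(43/3)
  reduce: (1/3)
  (1/3) = 1
Product of signs = 1

1
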